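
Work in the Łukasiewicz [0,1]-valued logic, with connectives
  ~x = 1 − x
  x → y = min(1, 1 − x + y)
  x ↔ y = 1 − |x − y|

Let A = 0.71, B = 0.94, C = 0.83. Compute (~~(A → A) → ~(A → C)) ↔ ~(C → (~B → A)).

1.00

A → A = min(1, 1 − 0.71 + 0.71) = min(1, 1.00) = 1.00
~(A → A) = 1 − 1.00 = 0.00
~~(A → A) = 1 − 0.00 = 1.00
A → C = min(1, 1 − 0.71 + 0.83) = min(1, 1.12) = 1.00
~(A → C) = 1 − 1.00 = 0.00
~~(A → A) → ~(A → C) = min(1, 1 − 1.00 + 0.00) = min(1, 0.00) = 0.00
~B = 1 − 0.94 = 0.06
~B → A = min(1, 1 − 0.06 + 0.71) = min(1, 1.65) = 1.00
C → (~B → A) = min(1, 1 − 0.83 + 1.00) = min(1, 1.17) = 1.00
~(C → (~B → A)) = 1 − 1.00 = 0.00
(~~(A → A) → ~(A → C)) ↔ ~(C → (~B → A)) = 1 − |0.00 − 0.00| = 1 − 0.00 = 1.00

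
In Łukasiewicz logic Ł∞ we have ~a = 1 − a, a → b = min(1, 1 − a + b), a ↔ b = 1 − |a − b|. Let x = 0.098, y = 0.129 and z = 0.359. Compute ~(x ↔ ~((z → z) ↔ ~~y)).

z → z = min(1, 1 − 0.359 + 0.359) = min(1, 1.000) = 1.000
~y = 1 − 0.129 = 0.871
~~y = 1 − 0.871 = 0.129
(z → z) ↔ ~~y = 1 − |1.000 − 0.129| = 1 − 0.871 = 0.129
~((z → z) ↔ ~~y) = 1 − 0.129 = 0.871
x ↔ ~((z → z) ↔ ~~y) = 1 − |0.098 − 0.871| = 1 − 0.773 = 0.227
~(x ↔ ~((z → z) ↔ ~~y)) = 1 − 0.227 = 0.773

0.773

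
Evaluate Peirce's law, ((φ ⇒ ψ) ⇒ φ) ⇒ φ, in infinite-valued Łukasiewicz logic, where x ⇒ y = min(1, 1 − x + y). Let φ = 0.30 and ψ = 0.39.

1.00

φ ⇒ ψ = min(1, 1 − 0.30 + 0.39) = min(1, 1.09) = 1.00
(φ ⇒ ψ) ⇒ φ = min(1, 1 − 1.00 + 0.30) = min(1, 0.30) = 0.30
((φ ⇒ ψ) ⇒ φ) ⇒ φ = min(1, 1 − 0.30 + 0.30) = min(1, 1.00) = 1.00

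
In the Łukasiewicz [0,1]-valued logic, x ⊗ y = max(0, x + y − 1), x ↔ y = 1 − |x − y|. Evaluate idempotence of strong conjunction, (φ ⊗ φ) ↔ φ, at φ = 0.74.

0.74

φ ⊗ φ = max(0, 0.74 + 0.74 − 1) = max(0, 0.48) = 0.48
(φ ⊗ φ) ↔ φ = 1 − |0.48 − 0.74| = 1 − 0.26 = 0.74
(The value 0.74 < 1 shows this instance is not satisfied; fails in Ł∞ since a ⊗ a = max(0, 2a−1) ≠ a in general.)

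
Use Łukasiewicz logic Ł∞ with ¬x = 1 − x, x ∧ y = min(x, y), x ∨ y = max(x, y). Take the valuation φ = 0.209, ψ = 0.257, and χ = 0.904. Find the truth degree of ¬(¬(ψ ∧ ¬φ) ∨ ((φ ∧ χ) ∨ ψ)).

¬φ = 1 − 0.209 = 0.791
ψ ∧ ¬φ = min(0.257, 0.791) = 0.257
¬(ψ ∧ ¬φ) = 1 − 0.257 = 0.743
φ ∧ χ = min(0.209, 0.904) = 0.209
(φ ∧ χ) ∨ ψ = max(0.209, 0.257) = 0.257
¬(ψ ∧ ¬φ) ∨ ((φ ∧ χ) ∨ ψ) = max(0.743, 0.257) = 0.743
¬(¬(ψ ∧ ¬φ) ∨ ((φ ∧ χ) ∨ ψ)) = 1 − 0.743 = 0.257

0.257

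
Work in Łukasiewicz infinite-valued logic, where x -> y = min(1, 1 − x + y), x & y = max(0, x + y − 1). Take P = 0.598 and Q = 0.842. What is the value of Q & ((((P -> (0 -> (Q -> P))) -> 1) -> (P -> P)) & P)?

Q -> P = min(1, 1 − 0.842 + 0.598) = min(1, 0.756) = 0.756
0 -> (Q -> P) = min(1, 1 − 0.000 + 0.756) = min(1, 1.756) = 1.000
P -> (0 -> (Q -> P)) = min(1, 1 − 0.598 + 1.000) = min(1, 1.402) = 1.000
(P -> (0 -> (Q -> P))) -> 1 = min(1, 1 − 1.000 + 1.000) = min(1, 1.000) = 1.000
P -> P = min(1, 1 − 0.598 + 0.598) = min(1, 1.000) = 1.000
((P -> (0 -> (Q -> P))) -> 1) -> (P -> P) = min(1, 1 − 1.000 + 1.000) = min(1, 1.000) = 1.000
(((P -> (0 -> (Q -> P))) -> 1) -> (P -> P)) & P = max(0, 1.000 + 0.598 − 1) = max(0, 0.598) = 0.598
Q & ((((P -> (0 -> (Q -> P))) -> 1) -> (P -> P)) & P) = max(0, 0.842 + 0.598 − 1) = max(0, 0.440) = 0.440

0.440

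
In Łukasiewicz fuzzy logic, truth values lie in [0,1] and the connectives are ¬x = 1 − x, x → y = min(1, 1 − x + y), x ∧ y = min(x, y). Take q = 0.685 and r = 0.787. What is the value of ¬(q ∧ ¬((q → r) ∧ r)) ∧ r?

q → r = min(1, 1 − 0.685 + 0.787) = min(1, 1.102) = 1.000
(q → r) ∧ r = min(1.000, 0.787) = 0.787
¬((q → r) ∧ r) = 1 − 0.787 = 0.213
q ∧ ¬((q → r) ∧ r) = min(0.685, 0.213) = 0.213
¬(q ∧ ¬((q → r) ∧ r)) = 1 − 0.213 = 0.787
¬(q ∧ ¬((q → r) ∧ r)) ∧ r = min(0.787, 0.787) = 0.787

0.787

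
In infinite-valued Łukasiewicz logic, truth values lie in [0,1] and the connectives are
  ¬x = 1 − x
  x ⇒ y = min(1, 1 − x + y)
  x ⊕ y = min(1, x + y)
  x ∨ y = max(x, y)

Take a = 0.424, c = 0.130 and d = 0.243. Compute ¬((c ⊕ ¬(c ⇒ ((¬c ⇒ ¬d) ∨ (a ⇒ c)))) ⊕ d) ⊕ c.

¬c = 1 − 0.130 = 0.870
¬d = 1 − 0.243 = 0.757
¬c ⇒ ¬d = min(1, 1 − 0.870 + 0.757) = min(1, 0.887) = 0.887
a ⇒ c = min(1, 1 − 0.424 + 0.130) = min(1, 0.706) = 0.706
(¬c ⇒ ¬d) ∨ (a ⇒ c) = max(0.887, 0.706) = 0.887
c ⇒ ((¬c ⇒ ¬d) ∨ (a ⇒ c)) = min(1, 1 − 0.130 + 0.887) = min(1, 1.757) = 1.000
¬(c ⇒ ((¬c ⇒ ¬d) ∨ (a ⇒ c))) = 1 − 1.000 = 0.000
c ⊕ ¬(c ⇒ ((¬c ⇒ ¬d) ∨ (a ⇒ c))) = min(1, 0.130 + 0.000) = min(1, 0.130) = 0.130
(c ⊕ ¬(c ⇒ ((¬c ⇒ ¬d) ∨ (a ⇒ c)))) ⊕ d = min(1, 0.130 + 0.243) = min(1, 0.373) = 0.373
¬((c ⊕ ¬(c ⇒ ((¬c ⇒ ¬d) ∨ (a ⇒ c)))) ⊕ d) = 1 − 0.373 = 0.627
¬((c ⊕ ¬(c ⇒ ((¬c ⇒ ¬d) ∨ (a ⇒ c)))) ⊕ d) ⊕ c = min(1, 0.627 + 0.130) = min(1, 0.757) = 0.757

0.757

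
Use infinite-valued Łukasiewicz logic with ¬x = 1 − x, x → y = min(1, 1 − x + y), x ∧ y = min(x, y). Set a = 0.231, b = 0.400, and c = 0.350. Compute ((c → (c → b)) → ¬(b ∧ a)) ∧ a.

c → b = min(1, 1 − 0.350 + 0.400) = min(1, 1.050) = 1.000
c → (c → b) = min(1, 1 − 0.350 + 1.000) = min(1, 1.650) = 1.000
b ∧ a = min(0.400, 0.231) = 0.231
¬(b ∧ a) = 1 − 0.231 = 0.769
(c → (c → b)) → ¬(b ∧ a) = min(1, 1 − 1.000 + 0.769) = min(1, 0.769) = 0.769
((c → (c → b)) → ¬(b ∧ a)) ∧ a = min(0.769, 0.231) = 0.231

0.231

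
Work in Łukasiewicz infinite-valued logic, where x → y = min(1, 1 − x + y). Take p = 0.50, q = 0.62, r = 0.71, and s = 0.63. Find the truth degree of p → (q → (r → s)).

r → s = min(1, 1 − 0.71 + 0.63) = min(1, 0.92) = 0.92
q → (r → s) = min(1, 1 − 0.62 + 0.92) = min(1, 1.30) = 1.00
p → (q → (r → s)) = min(1, 1 − 0.50 + 1.00) = min(1, 1.50) = 1.00

1.00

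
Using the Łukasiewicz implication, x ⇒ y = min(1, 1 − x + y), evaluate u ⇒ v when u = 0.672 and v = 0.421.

0.749

u ⇒ v = min(1, 1 − 0.672 + 0.421) = min(1, 0.749) = 0.749
For comparison, the Gödel implication (1 if x ≤ y else y) would give 0.421.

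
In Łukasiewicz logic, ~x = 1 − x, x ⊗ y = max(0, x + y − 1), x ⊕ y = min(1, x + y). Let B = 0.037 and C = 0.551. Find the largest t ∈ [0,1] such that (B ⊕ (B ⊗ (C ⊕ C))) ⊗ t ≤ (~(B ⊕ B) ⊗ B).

C ⊕ C = min(1, 0.551 + 0.551) = min(1, 1.102) = 1.000
B ⊗ (C ⊕ C) = max(0, 0.037 + 1.000 − 1) = max(0, 0.037) = 0.037
B ⊕ (B ⊗ (C ⊕ C)) = min(1, 0.037 + 0.037) = min(1, 0.074) = 0.074
So the left factor is B ⊕ (B ⊗ (C ⊕ C)) = 0.074.
B ⊕ B = min(1, 0.037 + 0.037) = min(1, 0.074) = 0.074
~(B ⊕ B) = 1 − 0.074 = 0.926
~(B ⊕ B) ⊗ B = max(0, 0.926 + 0.037 − 1) = max(0, -0.037) = 0.000
So the right-hand bound is ~(B ⊕ B) ⊗ B = 0.000.
The residuum of the Łukasiewicz t-norm gives the supremum: min(1, 1 − 0.074 + 0.000).
1 − 0.074 + 0.000 = 0.926, so t = min(1, 0.926) = 0.926.
Check: 0.074 ⊗ 0.926 = max(0, 0.000) = 0.000 ≤ 0.000.

0.926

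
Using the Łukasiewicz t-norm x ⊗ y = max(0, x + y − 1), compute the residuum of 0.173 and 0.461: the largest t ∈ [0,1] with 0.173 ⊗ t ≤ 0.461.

The residuum of the Łukasiewicz t-norm gives the supremum: min(1, 1 − 0.173 + 0.461).
1 − 0.173 + 0.461 = 1.288, so t = min(1, 1.288) = 1.000.
Check: 0.173 ⊗ 1.000 = max(0, 0.173) = 0.173 ≤ 0.461.

1.000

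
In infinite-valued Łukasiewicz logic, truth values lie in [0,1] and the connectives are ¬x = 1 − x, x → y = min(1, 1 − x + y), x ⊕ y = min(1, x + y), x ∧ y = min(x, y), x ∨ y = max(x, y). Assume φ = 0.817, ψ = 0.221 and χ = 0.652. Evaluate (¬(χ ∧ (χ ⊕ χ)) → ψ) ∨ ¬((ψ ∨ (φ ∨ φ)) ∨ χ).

0.873

χ ⊕ χ = min(1, 0.652 + 0.652) = min(1, 1.304) = 1.000
χ ∧ (χ ⊕ χ) = min(0.652, 1.000) = 0.652
¬(χ ∧ (χ ⊕ χ)) = 1 − 0.652 = 0.348
¬(χ ∧ (χ ⊕ χ)) → ψ = min(1, 1 − 0.348 + 0.221) = min(1, 0.873) = 0.873
φ ∨ φ = max(0.817, 0.817) = 0.817
ψ ∨ (φ ∨ φ) = max(0.221, 0.817) = 0.817
(ψ ∨ (φ ∨ φ)) ∨ χ = max(0.817, 0.652) = 0.817
¬((ψ ∨ (φ ∨ φ)) ∨ χ) = 1 − 0.817 = 0.183
(¬(χ ∧ (χ ⊕ χ)) → ψ) ∨ ¬((ψ ∨ (φ ∨ φ)) ∨ χ) = max(0.873, 0.183) = 0.873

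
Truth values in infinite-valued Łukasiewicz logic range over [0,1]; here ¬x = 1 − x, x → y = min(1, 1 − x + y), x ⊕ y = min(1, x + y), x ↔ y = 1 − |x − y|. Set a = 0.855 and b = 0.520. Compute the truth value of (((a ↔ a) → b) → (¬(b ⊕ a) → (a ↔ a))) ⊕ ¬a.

1.000

a ↔ a = 1 − |0.855 − 0.855| = 1 − 0.000 = 1.000
(a ↔ a) → b = min(1, 1 − 1.000 + 0.520) = min(1, 0.520) = 0.520
b ⊕ a = min(1, 0.520 + 0.855) = min(1, 1.375) = 1.000
¬(b ⊕ a) = 1 − 1.000 = 0.000
¬(b ⊕ a) → (a ↔ a) = min(1, 1 − 0.000 + 1.000) = min(1, 2.000) = 1.000
((a ↔ a) → b) → (¬(b ⊕ a) → (a ↔ a)) = min(1, 1 − 0.520 + 1.000) = min(1, 1.480) = 1.000
¬a = 1 − 0.855 = 0.145
(((a ↔ a) → b) → (¬(b ⊕ a) → (a ↔ a))) ⊕ ¬a = min(1, 1.000 + 0.145) = min(1, 1.145) = 1.000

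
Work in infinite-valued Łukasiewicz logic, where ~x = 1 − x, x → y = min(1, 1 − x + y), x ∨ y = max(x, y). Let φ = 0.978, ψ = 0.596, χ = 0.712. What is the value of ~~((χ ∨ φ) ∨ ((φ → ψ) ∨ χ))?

0.978

χ ∨ φ = max(0.712, 0.978) = 0.978
φ → ψ = min(1, 1 − 0.978 + 0.596) = min(1, 0.618) = 0.618
(φ → ψ) ∨ χ = max(0.618, 0.712) = 0.712
(χ ∨ φ) ∨ ((φ → ψ) ∨ χ) = max(0.978, 0.712) = 0.978
~((χ ∨ φ) ∨ ((φ → ψ) ∨ χ)) = 1 − 0.978 = 0.022
~~((χ ∨ φ) ∨ ((φ → ψ) ∨ χ)) = 1 − 0.022 = 0.978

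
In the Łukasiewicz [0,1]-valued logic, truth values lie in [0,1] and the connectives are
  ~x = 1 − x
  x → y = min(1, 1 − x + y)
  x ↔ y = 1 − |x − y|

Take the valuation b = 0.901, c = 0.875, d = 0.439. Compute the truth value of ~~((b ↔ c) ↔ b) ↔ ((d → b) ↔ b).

0.974

b ↔ c = 1 − |0.901 − 0.875| = 1 − 0.026 = 0.974
(b ↔ c) ↔ b = 1 − |0.974 − 0.901| = 1 − 0.073 = 0.927
~((b ↔ c) ↔ b) = 1 − 0.927 = 0.073
~~((b ↔ c) ↔ b) = 1 − 0.073 = 0.927
d → b = min(1, 1 − 0.439 + 0.901) = min(1, 1.462) = 1.000
(d → b) ↔ b = 1 − |1.000 − 0.901| = 1 − 0.099 = 0.901
~~((b ↔ c) ↔ b) ↔ ((d → b) ↔ b) = 1 − |0.927 − 0.901| = 1 − 0.026 = 0.974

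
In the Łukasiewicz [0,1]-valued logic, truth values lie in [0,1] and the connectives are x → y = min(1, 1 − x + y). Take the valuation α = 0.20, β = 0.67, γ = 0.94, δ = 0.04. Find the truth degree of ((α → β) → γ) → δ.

0.10

α → β = min(1, 1 − 0.20 + 0.67) = min(1, 1.47) = 1.00
(α → β) → γ = min(1, 1 − 1.00 + 0.94) = min(1, 0.94) = 0.94
((α → β) → γ) → δ = min(1, 1 − 0.94 + 0.04) = min(1, 0.10) = 0.10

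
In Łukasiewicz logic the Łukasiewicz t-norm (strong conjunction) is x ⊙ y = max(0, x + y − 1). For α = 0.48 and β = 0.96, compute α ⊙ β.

0.44

α ⊙ β = max(0, 0.48 + 0.96 − 1) = max(0, 0.44) = 0.44
For comparison, the Gödel (minimum) t-norm min(x, y) would give 0.48.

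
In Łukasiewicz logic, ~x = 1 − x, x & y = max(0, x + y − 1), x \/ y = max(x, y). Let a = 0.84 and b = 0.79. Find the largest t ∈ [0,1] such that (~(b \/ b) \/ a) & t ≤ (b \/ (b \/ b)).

b \/ b = max(0.79, 0.79) = 0.79
~(b \/ b) = 1 − 0.79 = 0.21
~(b \/ b) \/ a = max(0.21, 0.84) = 0.84
So the left factor is ~(b \/ b) \/ a = 0.84.
b \/ (b \/ b) = max(0.79, 0.79) = 0.79
So the right-hand bound is b \/ (b \/ b) = 0.79.
The residuum of the Łukasiewicz t-norm gives the supremum: min(1, 1 − 0.84 + 0.79).
1 − 0.84 + 0.79 = 0.95, so t = min(1, 0.95) = 0.95.
Check: 0.84 & 0.95 = max(0, 0.79) = 0.79 ≤ 0.79.

0.95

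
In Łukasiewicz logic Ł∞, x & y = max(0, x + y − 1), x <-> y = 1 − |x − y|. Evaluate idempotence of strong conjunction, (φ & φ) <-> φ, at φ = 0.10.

0.90

φ & φ = max(0, 0.10 + 0.10 − 1) = max(0, -0.80) = 0.00
(φ & φ) <-> φ = 1 − |0.00 − 0.10| = 1 − 0.10 = 0.90
(The value 0.90 < 1 shows this instance is not satisfied; fails in Ł∞ since a ⊗ a = max(0, 2a−1) ≠ a in general.)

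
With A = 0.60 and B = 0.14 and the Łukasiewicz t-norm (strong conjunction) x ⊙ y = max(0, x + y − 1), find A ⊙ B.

0.00

A ⊙ B = max(0, 0.60 + 0.14 − 1) = max(0, -0.26) = 0.00
For comparison, the Gödel (minimum) t-norm min(x, y) would give 0.14.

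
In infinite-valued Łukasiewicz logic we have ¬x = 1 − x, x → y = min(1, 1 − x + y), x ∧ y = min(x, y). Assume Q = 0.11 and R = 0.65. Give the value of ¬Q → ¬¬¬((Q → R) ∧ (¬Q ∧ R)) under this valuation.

¬Q = 1 − 0.11 = 0.89
Q → R = min(1, 1 − 0.11 + 0.65) = min(1, 1.54) = 1.00
¬Q ∧ R = min(0.89, 0.65) = 0.65
(Q → R) ∧ (¬Q ∧ R) = min(1.00, 0.65) = 0.65
¬((Q → R) ∧ (¬Q ∧ R)) = 1 − 0.65 = 0.35
¬¬((Q → R) ∧ (¬Q ∧ R)) = 1 − 0.35 = 0.65
¬¬¬((Q → R) ∧ (¬Q ∧ R)) = 1 − 0.65 = 0.35
¬Q → ¬¬¬((Q → R) ∧ (¬Q ∧ R)) = min(1, 1 − 0.89 + 0.35) = min(1, 0.46) = 0.46

0.46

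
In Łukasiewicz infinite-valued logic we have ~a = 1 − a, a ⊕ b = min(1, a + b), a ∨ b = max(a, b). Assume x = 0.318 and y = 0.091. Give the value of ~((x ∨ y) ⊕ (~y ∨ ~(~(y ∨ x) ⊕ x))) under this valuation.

x ∨ y = max(0.318, 0.091) = 0.318
~y = 1 − 0.091 = 0.909
y ∨ x = max(0.091, 0.318) = 0.318
~(y ∨ x) = 1 − 0.318 = 0.682
~(y ∨ x) ⊕ x = min(1, 0.682 + 0.318) = min(1, 1.000) = 1.000
~(~(y ∨ x) ⊕ x) = 1 − 1.000 = 0.000
~y ∨ ~(~(y ∨ x) ⊕ x) = max(0.909, 0.000) = 0.909
(x ∨ y) ⊕ (~y ∨ ~(~(y ∨ x) ⊕ x)) = min(1, 0.318 + 0.909) = min(1, 1.227) = 1.000
~((x ∨ y) ⊕ (~y ∨ ~(~(y ∨ x) ⊕ x))) = 1 − 1.000 = 0.000

0.000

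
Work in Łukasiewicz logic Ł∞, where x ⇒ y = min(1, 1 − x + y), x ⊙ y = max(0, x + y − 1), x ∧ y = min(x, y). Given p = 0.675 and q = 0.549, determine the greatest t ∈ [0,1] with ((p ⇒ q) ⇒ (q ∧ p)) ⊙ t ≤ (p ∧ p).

p ⇒ q = min(1, 1 − 0.675 + 0.549) = min(1, 0.874) = 0.874
q ∧ p = min(0.549, 0.675) = 0.549
(p ⇒ q) ⇒ (q ∧ p) = min(1, 1 − 0.874 + 0.549) = min(1, 0.675) = 0.675
So the left factor is (p ⇒ q) ⇒ (q ∧ p) = 0.675.
p ∧ p = min(0.675, 0.675) = 0.675
So the right-hand bound is p ∧ p = 0.675.
The residuum of the Łukasiewicz t-norm gives the supremum: min(1, 1 − 0.675 + 0.675).
1 − 0.675 + 0.675 = 1.000, so t = min(1, 1.000) = 1.000.
Check: 0.675 ⊙ 1.000 = max(0, 0.675) = 0.675 ≤ 0.675.

1.000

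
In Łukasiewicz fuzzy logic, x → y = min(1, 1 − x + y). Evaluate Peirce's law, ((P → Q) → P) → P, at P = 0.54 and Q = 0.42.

P → Q = min(1, 1 − 0.54 + 0.42) = min(1, 0.88) = 0.88
(P → Q) → P = min(1, 1 − 0.88 + 0.54) = min(1, 0.66) = 0.66
((P → Q) → P) → P = min(1, 1 − 0.66 + 0.54) = min(1, 0.88) = 0.88
(The value 0.88 < 1 shows this instance is not satisfied; not a Ł∞-tautology in general.)

0.88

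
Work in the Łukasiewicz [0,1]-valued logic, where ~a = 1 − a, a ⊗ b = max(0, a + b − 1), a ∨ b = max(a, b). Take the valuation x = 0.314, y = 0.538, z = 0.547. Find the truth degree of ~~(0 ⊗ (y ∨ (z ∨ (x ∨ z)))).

x ∨ z = max(0.314, 0.547) = 0.547
z ∨ (x ∨ z) = max(0.547, 0.547) = 0.547
y ∨ (z ∨ (x ∨ z)) = max(0.538, 0.547) = 0.547
0 ⊗ (y ∨ (z ∨ (x ∨ z))) = max(0, 0.000 + 0.547 − 1) = max(0, -0.453) = 0.000
~(0 ⊗ (y ∨ (z ∨ (x ∨ z)))) = 1 − 0.000 = 1.000
~~(0 ⊗ (y ∨ (z ∨ (x ∨ z)))) = 1 − 1.000 = 0.000

0.000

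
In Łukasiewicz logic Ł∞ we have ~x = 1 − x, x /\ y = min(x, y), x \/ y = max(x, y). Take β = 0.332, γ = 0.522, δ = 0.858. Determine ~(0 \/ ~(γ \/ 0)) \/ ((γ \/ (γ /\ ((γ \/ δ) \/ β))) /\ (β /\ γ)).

0.522

γ \/ 0 = max(0.522, 0.000) = 0.522
~(γ \/ 0) = 1 − 0.522 = 0.478
0 \/ ~(γ \/ 0) = max(0.000, 0.478) = 0.478
~(0 \/ ~(γ \/ 0)) = 1 − 0.478 = 0.522
γ \/ δ = max(0.522, 0.858) = 0.858
(γ \/ δ) \/ β = max(0.858, 0.332) = 0.858
γ /\ ((γ \/ δ) \/ β) = min(0.522, 0.858) = 0.522
γ \/ (γ /\ ((γ \/ δ) \/ β)) = max(0.522, 0.522) = 0.522
β /\ γ = min(0.332, 0.522) = 0.332
(γ \/ (γ /\ ((γ \/ δ) \/ β))) /\ (β /\ γ) = min(0.522, 0.332) = 0.332
~(0 \/ ~(γ \/ 0)) \/ ((γ \/ (γ /\ ((γ \/ δ) \/ β))) /\ (β /\ γ)) = max(0.522, 0.332) = 0.522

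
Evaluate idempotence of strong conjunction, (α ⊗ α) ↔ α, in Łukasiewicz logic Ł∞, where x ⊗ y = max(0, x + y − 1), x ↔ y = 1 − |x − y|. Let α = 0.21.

α ⊗ α = max(0, 0.21 + 0.21 − 1) = max(0, -0.58) = 0.00
(α ⊗ α) ↔ α = 1 − |0.00 − 0.21| = 1 − 0.21 = 0.79
(The value 0.79 < 1 shows this instance is not satisfied; fails in Ł∞ since a ⊗ a = max(0, 2a−1) ≠ a in general.)

0.79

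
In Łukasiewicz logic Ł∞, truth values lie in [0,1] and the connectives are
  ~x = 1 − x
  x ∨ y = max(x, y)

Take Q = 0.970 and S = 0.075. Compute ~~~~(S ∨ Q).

0.970

S ∨ Q = max(0.075, 0.970) = 0.970
~(S ∨ Q) = 1 − 0.970 = 0.030
~~(S ∨ Q) = 1 − 0.030 = 0.970
~~~(S ∨ Q) = 1 − 0.970 = 0.030
~~~~(S ∨ Q) = 1 − 0.030 = 0.970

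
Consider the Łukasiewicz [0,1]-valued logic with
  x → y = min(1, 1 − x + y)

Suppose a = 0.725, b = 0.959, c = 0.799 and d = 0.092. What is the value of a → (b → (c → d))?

0.609

c → d = min(1, 1 − 0.799 + 0.092) = min(1, 0.293) = 0.293
b → (c → d) = min(1, 1 − 0.959 + 0.293) = min(1, 0.334) = 0.334
a → (b → (c → d)) = min(1, 1 − 0.725 + 0.334) = min(1, 0.609) = 0.609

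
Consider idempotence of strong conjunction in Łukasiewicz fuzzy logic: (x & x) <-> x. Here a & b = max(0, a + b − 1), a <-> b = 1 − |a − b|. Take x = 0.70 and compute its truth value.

x & x = max(0, 0.70 + 0.70 − 1) = max(0, 0.40) = 0.40
(x & x) <-> x = 1 − |0.40 − 0.70| = 1 − 0.30 = 0.70
(The value 0.70 < 1 shows this instance is not satisfied; fails in Ł∞ since a ⊗ a = max(0, 2a−1) ≠ a in general.)

0.70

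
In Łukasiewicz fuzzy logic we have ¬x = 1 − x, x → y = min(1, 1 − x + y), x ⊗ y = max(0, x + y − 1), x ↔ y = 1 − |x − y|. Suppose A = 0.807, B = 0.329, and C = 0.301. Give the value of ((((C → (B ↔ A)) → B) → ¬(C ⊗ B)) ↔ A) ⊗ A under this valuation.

B ↔ A = 1 − |0.329 − 0.807| = 1 − 0.478 = 0.522
C → (B ↔ A) = min(1, 1 − 0.301 + 0.522) = min(1, 1.221) = 1.000
(C → (B ↔ A)) → B = min(1, 1 − 1.000 + 0.329) = min(1, 0.329) = 0.329
C ⊗ B = max(0, 0.301 + 0.329 − 1) = max(0, -0.370) = 0.000
¬(C ⊗ B) = 1 − 0.000 = 1.000
((C → (B ↔ A)) → B) → ¬(C ⊗ B) = min(1, 1 − 0.329 + 1.000) = min(1, 1.671) = 1.000
(((C → (B ↔ A)) → B) → ¬(C ⊗ B)) ↔ A = 1 − |1.000 − 0.807| = 1 − 0.193 = 0.807
((((C → (B ↔ A)) → B) → ¬(C ⊗ B)) ↔ A) ⊗ A = max(0, 0.807 + 0.807 − 1) = max(0, 0.614) = 0.614

0.614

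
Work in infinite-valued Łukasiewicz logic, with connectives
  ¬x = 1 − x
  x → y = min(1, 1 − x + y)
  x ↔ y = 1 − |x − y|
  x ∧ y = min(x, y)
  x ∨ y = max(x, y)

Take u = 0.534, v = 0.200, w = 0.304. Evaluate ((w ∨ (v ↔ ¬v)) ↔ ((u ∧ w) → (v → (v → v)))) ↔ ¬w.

¬v = 1 − 0.200 = 0.800
v ↔ ¬v = 1 − |0.200 − 0.800| = 1 − 0.600 = 0.400
w ∨ (v ↔ ¬v) = max(0.304, 0.400) = 0.400
u ∧ w = min(0.534, 0.304) = 0.304
v → v = min(1, 1 − 0.200 + 0.200) = min(1, 1.000) = 1.000
v → (v → v) = min(1, 1 − 0.200 + 1.000) = min(1, 1.800) = 1.000
(u ∧ w) → (v → (v → v)) = min(1, 1 − 0.304 + 1.000) = min(1, 1.696) = 1.000
(w ∨ (v ↔ ¬v)) ↔ ((u ∧ w) → (v → (v → v))) = 1 − |0.400 − 1.000| = 1 − 0.600 = 0.400
¬w = 1 − 0.304 = 0.696
((w ∨ (v ↔ ¬v)) ↔ ((u ∧ w) → (v → (v → v)))) ↔ ¬w = 1 − |0.400 − 0.696| = 1 − 0.296 = 0.704

0.704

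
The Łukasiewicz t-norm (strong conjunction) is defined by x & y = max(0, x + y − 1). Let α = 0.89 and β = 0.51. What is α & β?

α & β = max(0, 0.89 + 0.51 − 1) = max(0, 0.40) = 0.40
For comparison, the Gödel (minimum) t-norm min(x, y) would give 0.51.

0.40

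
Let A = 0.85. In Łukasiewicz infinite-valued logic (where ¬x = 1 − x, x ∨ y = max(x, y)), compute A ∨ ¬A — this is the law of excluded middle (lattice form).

¬A = 1 − 0.85 = 0.15
A ∨ ¬A = max(0.85, 0.15) = 0.85
(The value 0.85 < 1 shows this instance is not satisfied; not a Ł∞-tautology — its value is max(a, 1−a).)

0.85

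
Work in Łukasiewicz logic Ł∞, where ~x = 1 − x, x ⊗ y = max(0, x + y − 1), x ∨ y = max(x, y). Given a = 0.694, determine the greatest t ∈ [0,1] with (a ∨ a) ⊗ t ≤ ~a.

a ∨ a = max(0.694, 0.694) = 0.694
So the left factor is a ∨ a = 0.694.
~a = 1 − 0.694 = 0.306
So the right-hand bound is ~a = 0.306.
The residuum of the Łukasiewicz t-norm gives the supremum: min(1, 1 − 0.694 + 0.306).
1 − 0.694 + 0.306 = 0.612, so t = min(1, 0.612) = 0.612.
Check: 0.694 ⊗ 0.612 = max(0, 0.306) = 0.306 ≤ 0.306.

0.612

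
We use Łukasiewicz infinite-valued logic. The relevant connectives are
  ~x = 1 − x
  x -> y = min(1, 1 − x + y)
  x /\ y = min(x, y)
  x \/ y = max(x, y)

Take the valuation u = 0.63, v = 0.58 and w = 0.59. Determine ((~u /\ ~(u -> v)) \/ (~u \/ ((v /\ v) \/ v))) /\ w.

~u = 1 − 0.63 = 0.37
u -> v = min(1, 1 − 0.63 + 0.58) = min(1, 0.95) = 0.95
~(u -> v) = 1 − 0.95 = 0.05
~u /\ ~(u -> v) = min(0.37, 0.05) = 0.05
v /\ v = min(0.58, 0.58) = 0.58
(v /\ v) \/ v = max(0.58, 0.58) = 0.58
~u \/ ((v /\ v) \/ v) = max(0.37, 0.58) = 0.58
(~u /\ ~(u -> v)) \/ (~u \/ ((v /\ v) \/ v)) = max(0.05, 0.58) = 0.58
((~u /\ ~(u -> v)) \/ (~u \/ ((v /\ v) \/ v))) /\ w = min(0.58, 0.59) = 0.58

0.58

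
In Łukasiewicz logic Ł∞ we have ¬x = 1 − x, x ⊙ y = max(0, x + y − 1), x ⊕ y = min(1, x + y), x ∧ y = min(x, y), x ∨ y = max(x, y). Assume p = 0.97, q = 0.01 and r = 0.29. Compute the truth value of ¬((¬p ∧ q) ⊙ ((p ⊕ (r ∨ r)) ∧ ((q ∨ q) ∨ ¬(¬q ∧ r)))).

1.00

¬p = 1 − 0.97 = 0.03
¬p ∧ q = min(0.03, 0.01) = 0.01
r ∨ r = max(0.29, 0.29) = 0.29
p ⊕ (r ∨ r) = min(1, 0.97 + 0.29) = min(1, 1.26) = 1.00
q ∨ q = max(0.01, 0.01) = 0.01
¬q = 1 − 0.01 = 0.99
¬q ∧ r = min(0.99, 0.29) = 0.29
¬(¬q ∧ r) = 1 − 0.29 = 0.71
(q ∨ q) ∨ ¬(¬q ∧ r) = max(0.01, 0.71) = 0.71
(p ⊕ (r ∨ r)) ∧ ((q ∨ q) ∨ ¬(¬q ∧ r)) = min(1.00, 0.71) = 0.71
(¬p ∧ q) ⊙ ((p ⊕ (r ∨ r)) ∧ ((q ∨ q) ∨ ¬(¬q ∧ r))) = max(0, 0.01 + 0.71 − 1) = max(0, -0.28) = 0.00
¬((¬p ∧ q) ⊙ ((p ⊕ (r ∨ r)) ∧ ((q ∨ q) ∨ ¬(¬q ∧ r)))) = 1 − 0.00 = 1.00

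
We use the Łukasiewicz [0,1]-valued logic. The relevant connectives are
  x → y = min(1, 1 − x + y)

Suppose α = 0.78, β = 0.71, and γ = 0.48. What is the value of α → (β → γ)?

β → γ = min(1, 1 − 0.71 + 0.48) = min(1, 0.77) = 0.77
α → (β → γ) = min(1, 1 − 0.78 + 0.77) = min(1, 0.99) = 0.99

0.99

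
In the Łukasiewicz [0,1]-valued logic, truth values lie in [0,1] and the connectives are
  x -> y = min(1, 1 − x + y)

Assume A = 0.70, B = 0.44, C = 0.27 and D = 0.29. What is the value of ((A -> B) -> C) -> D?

0.76

A -> B = min(1, 1 − 0.70 + 0.44) = min(1, 0.74) = 0.74
(A -> B) -> C = min(1, 1 − 0.74 + 0.27) = min(1, 0.53) = 0.53
((A -> B) -> C) -> D = min(1, 1 − 0.53 + 0.29) = min(1, 0.76) = 0.76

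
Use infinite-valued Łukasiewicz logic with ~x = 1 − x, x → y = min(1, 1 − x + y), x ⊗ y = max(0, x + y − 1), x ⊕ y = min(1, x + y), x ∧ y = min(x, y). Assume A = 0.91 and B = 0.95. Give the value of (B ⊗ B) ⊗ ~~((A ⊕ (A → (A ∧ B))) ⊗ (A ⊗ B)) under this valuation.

B ⊗ B = max(0, 0.95 + 0.95 − 1) = max(0, 0.90) = 0.90
A ∧ B = min(0.91, 0.95) = 0.91
A → (A ∧ B) = min(1, 1 − 0.91 + 0.91) = min(1, 1.00) = 1.00
A ⊕ (A → (A ∧ B)) = min(1, 0.91 + 1.00) = min(1, 1.91) = 1.00
A ⊗ B = max(0, 0.91 + 0.95 − 1) = max(0, 0.86) = 0.86
(A ⊕ (A → (A ∧ B))) ⊗ (A ⊗ B) = max(0, 1.00 + 0.86 − 1) = max(0, 0.86) = 0.86
~((A ⊕ (A → (A ∧ B))) ⊗ (A ⊗ B)) = 1 − 0.86 = 0.14
~~((A ⊕ (A → (A ∧ B))) ⊗ (A ⊗ B)) = 1 − 0.14 = 0.86
(B ⊗ B) ⊗ ~~((A ⊕ (A → (A ∧ B))) ⊗ (A ⊗ B)) = max(0, 0.90 + 0.86 − 1) = max(0, 0.76) = 0.76

0.76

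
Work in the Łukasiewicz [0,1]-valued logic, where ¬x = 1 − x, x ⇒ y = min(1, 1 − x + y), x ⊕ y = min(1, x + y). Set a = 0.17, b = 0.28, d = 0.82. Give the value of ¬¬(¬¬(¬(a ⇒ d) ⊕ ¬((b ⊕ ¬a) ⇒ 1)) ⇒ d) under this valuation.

a ⇒ d = min(1, 1 − 0.17 + 0.82) = min(1, 1.65) = 1.00
¬(a ⇒ d) = 1 − 1.00 = 0.00
¬a = 1 − 0.17 = 0.83
b ⊕ ¬a = min(1, 0.28 + 0.83) = min(1, 1.11) = 1.00
(b ⊕ ¬a) ⇒ 1 = min(1, 1 − 1.00 + 1.00) = min(1, 1.00) = 1.00
¬((b ⊕ ¬a) ⇒ 1) = 1 − 1.00 = 0.00
¬(a ⇒ d) ⊕ ¬((b ⊕ ¬a) ⇒ 1) = min(1, 0.00 + 0.00) = min(1, 0.00) = 0.00
¬(¬(a ⇒ d) ⊕ ¬((b ⊕ ¬a) ⇒ 1)) = 1 − 0.00 = 1.00
¬¬(¬(a ⇒ d) ⊕ ¬((b ⊕ ¬a) ⇒ 1)) = 1 − 1.00 = 0.00
¬¬(¬(a ⇒ d) ⊕ ¬((b ⊕ ¬a) ⇒ 1)) ⇒ d = min(1, 1 − 0.00 + 0.82) = min(1, 1.82) = 1.00
¬(¬¬(¬(a ⇒ d) ⊕ ¬((b ⊕ ¬a) ⇒ 1)) ⇒ d) = 1 − 1.00 = 0.00
¬¬(¬¬(¬(a ⇒ d) ⊕ ¬((b ⊕ ¬a) ⇒ 1)) ⇒ d) = 1 − 0.00 = 1.00

1.00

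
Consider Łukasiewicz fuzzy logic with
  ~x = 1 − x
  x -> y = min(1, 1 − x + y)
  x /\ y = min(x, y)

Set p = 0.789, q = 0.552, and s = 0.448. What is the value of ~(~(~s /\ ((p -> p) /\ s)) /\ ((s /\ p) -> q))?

~s = 1 − 0.448 = 0.552
p -> p = min(1, 1 − 0.789 + 0.789) = min(1, 1.000) = 1.000
(p -> p) /\ s = min(1.000, 0.448) = 0.448
~s /\ ((p -> p) /\ s) = min(0.552, 0.448) = 0.448
~(~s /\ ((p -> p) /\ s)) = 1 − 0.448 = 0.552
s /\ p = min(0.448, 0.789) = 0.448
(s /\ p) -> q = min(1, 1 − 0.448 + 0.552) = min(1, 1.104) = 1.000
~(~s /\ ((p -> p) /\ s)) /\ ((s /\ p) -> q) = min(0.552, 1.000) = 0.552
~(~(~s /\ ((p -> p) /\ s)) /\ ((s /\ p) -> q)) = 1 − 0.552 = 0.448

0.448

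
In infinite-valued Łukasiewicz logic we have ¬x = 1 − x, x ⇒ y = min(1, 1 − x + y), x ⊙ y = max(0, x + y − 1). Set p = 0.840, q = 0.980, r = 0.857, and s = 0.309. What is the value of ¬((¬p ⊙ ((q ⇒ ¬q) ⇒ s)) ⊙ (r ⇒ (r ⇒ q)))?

0.840

¬p = 1 − 0.840 = 0.160
¬q = 1 − 0.980 = 0.020
q ⇒ ¬q = min(1, 1 − 0.980 + 0.020) = min(1, 0.040) = 0.040
(q ⇒ ¬q) ⇒ s = min(1, 1 − 0.040 + 0.309) = min(1, 1.269) = 1.000
¬p ⊙ ((q ⇒ ¬q) ⇒ s) = max(0, 0.160 + 1.000 − 1) = max(0, 0.160) = 0.160
r ⇒ q = min(1, 1 − 0.857 + 0.980) = min(1, 1.123) = 1.000
r ⇒ (r ⇒ q) = min(1, 1 − 0.857 + 1.000) = min(1, 1.143) = 1.000
(¬p ⊙ ((q ⇒ ¬q) ⇒ s)) ⊙ (r ⇒ (r ⇒ q)) = max(0, 0.160 + 1.000 − 1) = max(0, 0.160) = 0.160
¬((¬p ⊙ ((q ⇒ ¬q) ⇒ s)) ⊙ (r ⇒ (r ⇒ q))) = 1 − 0.160 = 0.840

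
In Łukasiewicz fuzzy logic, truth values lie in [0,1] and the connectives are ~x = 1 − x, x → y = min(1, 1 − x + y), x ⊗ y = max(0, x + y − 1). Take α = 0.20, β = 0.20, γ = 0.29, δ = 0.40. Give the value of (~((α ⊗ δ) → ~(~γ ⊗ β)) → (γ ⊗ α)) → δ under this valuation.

0.40

α ⊗ δ = max(0, 0.20 + 0.40 − 1) = max(0, -0.40) = 0.00
~γ = 1 − 0.29 = 0.71
~γ ⊗ β = max(0, 0.71 + 0.20 − 1) = max(0, -0.09) = 0.00
~(~γ ⊗ β) = 1 − 0.00 = 1.00
(α ⊗ δ) → ~(~γ ⊗ β) = min(1, 1 − 0.00 + 1.00) = min(1, 2.00) = 1.00
~((α ⊗ δ) → ~(~γ ⊗ β)) = 1 − 1.00 = 0.00
γ ⊗ α = max(0, 0.29 + 0.20 − 1) = max(0, -0.51) = 0.00
~((α ⊗ δ) → ~(~γ ⊗ β)) → (γ ⊗ α) = min(1, 1 − 0.00 + 0.00) = min(1, 1.00) = 1.00
(~((α ⊗ δ) → ~(~γ ⊗ β)) → (γ ⊗ α)) → δ = min(1, 1 − 1.00 + 0.40) = min(1, 0.40) = 0.40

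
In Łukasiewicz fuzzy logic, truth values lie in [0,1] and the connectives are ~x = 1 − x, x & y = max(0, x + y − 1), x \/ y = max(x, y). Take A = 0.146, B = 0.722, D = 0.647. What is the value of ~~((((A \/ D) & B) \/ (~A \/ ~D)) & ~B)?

0.132

A \/ D = max(0.146, 0.647) = 0.647
(A \/ D) & B = max(0, 0.647 + 0.722 − 1) = max(0, 0.369) = 0.369
~A = 1 − 0.146 = 0.854
~D = 1 − 0.647 = 0.353
~A \/ ~D = max(0.854, 0.353) = 0.854
((A \/ D) & B) \/ (~A \/ ~D) = max(0.369, 0.854) = 0.854
~B = 1 − 0.722 = 0.278
(((A \/ D) & B) \/ (~A \/ ~D)) & ~B = max(0, 0.854 + 0.278 − 1) = max(0, 0.132) = 0.132
~((((A \/ D) & B) \/ (~A \/ ~D)) & ~B) = 1 − 0.132 = 0.868
~~((((A \/ D) & B) \/ (~A \/ ~D)) & ~B) = 1 − 0.868 = 0.132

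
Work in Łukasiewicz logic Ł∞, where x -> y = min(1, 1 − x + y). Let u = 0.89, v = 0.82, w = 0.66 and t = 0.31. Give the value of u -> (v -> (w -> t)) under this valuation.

0.94

w -> t = min(1, 1 − 0.66 + 0.31) = min(1, 0.65) = 0.65
v -> (w -> t) = min(1, 1 − 0.82 + 0.65) = min(1, 0.83) = 0.83
u -> (v -> (w -> t)) = min(1, 1 − 0.89 + 0.83) = min(1, 0.94) = 0.94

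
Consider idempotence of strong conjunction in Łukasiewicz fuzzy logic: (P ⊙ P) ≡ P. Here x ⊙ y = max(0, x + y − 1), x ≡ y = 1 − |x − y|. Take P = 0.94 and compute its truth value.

0.94

P ⊙ P = max(0, 0.94 + 0.94 − 1) = max(0, 0.88) = 0.88
(P ⊙ P) ≡ P = 1 − |0.88 − 0.94| = 1 − 0.06 = 0.94
(The value 0.94 < 1 shows this instance is not satisfied; fails in Ł∞ since a ⊗ a = max(0, 2a−1) ≠ a in general.)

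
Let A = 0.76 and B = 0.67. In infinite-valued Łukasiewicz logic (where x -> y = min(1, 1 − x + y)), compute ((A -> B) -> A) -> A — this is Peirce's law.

0.91

A -> B = min(1, 1 − 0.76 + 0.67) = min(1, 0.91) = 0.91
(A -> B) -> A = min(1, 1 − 0.91 + 0.76) = min(1, 0.85) = 0.85
((A -> B) -> A) -> A = min(1, 1 − 0.85 + 0.76) = min(1, 0.91) = 0.91
(The value 0.91 < 1 shows this instance is not satisfied; not a Ł∞-tautology in general.)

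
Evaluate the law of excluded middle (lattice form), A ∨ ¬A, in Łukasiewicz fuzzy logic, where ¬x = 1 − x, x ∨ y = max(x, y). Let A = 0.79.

¬A = 1 − 0.79 = 0.21
A ∨ ¬A = max(0.79, 0.21) = 0.79
(The value 0.79 < 1 shows this instance is not satisfied; not a Ł∞-tautology — its value is max(a, 1−a).)

0.79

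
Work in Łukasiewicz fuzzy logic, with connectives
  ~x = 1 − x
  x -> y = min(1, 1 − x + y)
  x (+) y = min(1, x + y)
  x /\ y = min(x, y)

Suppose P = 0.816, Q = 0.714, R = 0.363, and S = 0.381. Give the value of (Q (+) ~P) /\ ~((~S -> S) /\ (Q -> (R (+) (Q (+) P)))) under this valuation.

~P = 1 − 0.816 = 0.184
Q (+) ~P = min(1, 0.714 + 0.184) = min(1, 0.898) = 0.898
~S = 1 − 0.381 = 0.619
~S -> S = min(1, 1 − 0.619 + 0.381) = min(1, 0.762) = 0.762
Q (+) P = min(1, 0.714 + 0.816) = min(1, 1.530) = 1.000
R (+) (Q (+) P) = min(1, 0.363 + 1.000) = min(1, 1.363) = 1.000
Q -> (R (+) (Q (+) P)) = min(1, 1 − 0.714 + 1.000) = min(1, 1.286) = 1.000
(~S -> S) /\ (Q -> (R (+) (Q (+) P))) = min(0.762, 1.000) = 0.762
~((~S -> S) /\ (Q -> (R (+) (Q (+) P)))) = 1 − 0.762 = 0.238
(Q (+) ~P) /\ ~((~S -> S) /\ (Q -> (R (+) (Q (+) P)))) = min(0.898, 0.238) = 0.238

0.238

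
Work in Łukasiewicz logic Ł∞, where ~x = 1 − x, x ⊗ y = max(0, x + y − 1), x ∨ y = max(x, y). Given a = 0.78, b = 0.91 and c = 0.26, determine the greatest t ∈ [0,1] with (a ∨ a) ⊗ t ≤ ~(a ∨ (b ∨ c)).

0.31

a ∨ a = max(0.78, 0.78) = 0.78
So the left factor is a ∨ a = 0.78.
b ∨ c = max(0.91, 0.26) = 0.91
a ∨ (b ∨ c) = max(0.78, 0.91) = 0.91
~(a ∨ (b ∨ c)) = 1 − 0.91 = 0.09
So the right-hand bound is ~(a ∨ (b ∨ c)) = 0.09.
The residuum of the Łukasiewicz t-norm gives the supremum: min(1, 1 − 0.78 + 0.09).
1 − 0.78 + 0.09 = 0.31, so t = min(1, 0.31) = 0.31.
Check: 0.78 ⊗ 0.31 = max(0, 0.09) = 0.09 ≤ 0.09.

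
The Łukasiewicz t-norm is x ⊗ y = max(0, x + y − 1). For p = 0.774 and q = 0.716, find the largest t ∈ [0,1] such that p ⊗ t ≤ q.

The residuum of the Łukasiewicz t-norm gives the supremum: min(1, 1 − 0.774 + 0.716).
1 − 0.774 + 0.716 = 0.942, so t = min(1, 0.942) = 0.942.
Check: 0.774 ⊗ 0.942 = max(0, 0.716) = 0.716 ≤ 0.716.

0.942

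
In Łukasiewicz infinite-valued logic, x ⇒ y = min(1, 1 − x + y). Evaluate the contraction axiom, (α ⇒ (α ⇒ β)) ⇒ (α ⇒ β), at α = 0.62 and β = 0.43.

α ⇒ β = min(1, 1 − 0.62 + 0.43) = min(1, 0.81) = 0.81
α ⇒ (α ⇒ β) = min(1, 1 − 0.62 + 0.81) = min(1, 1.19) = 1.00
(α ⇒ (α ⇒ β)) ⇒ (α ⇒ β) = min(1, 1 − 1.00 + 0.81) = min(1, 0.81) = 0.81
(The value 0.81 < 1 shows this instance is not satisfied; fails in Ł∞ (the t-norm is not idempotent).)

0.81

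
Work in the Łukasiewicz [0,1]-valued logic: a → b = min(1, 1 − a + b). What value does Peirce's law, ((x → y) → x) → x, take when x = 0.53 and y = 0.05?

x → y = min(1, 1 − 0.53 + 0.05) = min(1, 0.52) = 0.52
(x → y) → x = min(1, 1 − 0.52 + 0.53) = min(1, 1.01) = 1.00
((x → y) → x) → x = min(1, 1 − 1.00 + 0.53) = min(1, 0.53) = 0.53
(The value 0.53 < 1 shows this instance is not satisfied; not a Ł∞-tautology in general.)

0.53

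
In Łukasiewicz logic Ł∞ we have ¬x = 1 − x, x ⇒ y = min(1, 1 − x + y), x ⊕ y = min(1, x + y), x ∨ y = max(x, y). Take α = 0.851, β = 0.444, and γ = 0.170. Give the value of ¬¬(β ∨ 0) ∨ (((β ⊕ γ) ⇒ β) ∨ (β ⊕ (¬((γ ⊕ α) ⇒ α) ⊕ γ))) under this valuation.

0.830

β ∨ 0 = max(0.444, 0.000) = 0.444
¬(β ∨ 0) = 1 − 0.444 = 0.556
¬¬(β ∨ 0) = 1 − 0.556 = 0.444
β ⊕ γ = min(1, 0.444 + 0.170) = min(1, 0.614) = 0.614
(β ⊕ γ) ⇒ β = min(1, 1 − 0.614 + 0.444) = min(1, 0.830) = 0.830
γ ⊕ α = min(1, 0.170 + 0.851) = min(1, 1.021) = 1.000
(γ ⊕ α) ⇒ α = min(1, 1 − 1.000 + 0.851) = min(1, 0.851) = 0.851
¬((γ ⊕ α) ⇒ α) = 1 − 0.851 = 0.149
¬((γ ⊕ α) ⇒ α) ⊕ γ = min(1, 0.149 + 0.170) = min(1, 0.319) = 0.319
β ⊕ (¬((γ ⊕ α) ⇒ α) ⊕ γ) = min(1, 0.444 + 0.319) = min(1, 0.763) = 0.763
((β ⊕ γ) ⇒ β) ∨ (β ⊕ (¬((γ ⊕ α) ⇒ α) ⊕ γ)) = max(0.830, 0.763) = 0.830
¬¬(β ∨ 0) ∨ (((β ⊕ γ) ⇒ β) ∨ (β ⊕ (¬((γ ⊕ α) ⇒ α) ⊕ γ))) = max(0.444, 0.830) = 0.830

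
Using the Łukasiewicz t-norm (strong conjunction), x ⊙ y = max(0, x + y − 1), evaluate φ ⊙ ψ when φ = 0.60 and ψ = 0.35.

φ ⊙ ψ = max(0, 0.60 + 0.35 − 1) = max(0, -0.05) = 0.00
For comparison, the Gödel (minimum) t-norm min(x, y) would give 0.35.

0.00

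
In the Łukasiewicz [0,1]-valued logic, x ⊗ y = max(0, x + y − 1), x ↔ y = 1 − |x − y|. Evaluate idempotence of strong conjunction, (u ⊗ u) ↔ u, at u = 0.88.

u ⊗ u = max(0, 0.88 + 0.88 − 1) = max(0, 0.76) = 0.76
(u ⊗ u) ↔ u = 1 − |0.76 − 0.88| = 1 − 0.12 = 0.88
(The value 0.88 < 1 shows this instance is not satisfied; fails in Ł∞ since a ⊗ a = max(0, 2a−1) ≠ a in general.)

0.88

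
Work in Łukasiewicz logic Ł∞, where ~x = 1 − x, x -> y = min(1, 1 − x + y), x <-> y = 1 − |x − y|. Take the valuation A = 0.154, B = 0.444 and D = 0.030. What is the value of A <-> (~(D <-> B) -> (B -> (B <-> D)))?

D <-> B = 1 − |0.030 − 0.444| = 1 − 0.414 = 0.586
~(D <-> B) = 1 − 0.586 = 0.414
B <-> D = 1 − |0.444 − 0.030| = 1 − 0.414 = 0.586
B -> (B <-> D) = min(1, 1 − 0.444 + 0.586) = min(1, 1.142) = 1.000
~(D <-> B) -> (B -> (B <-> D)) = min(1, 1 − 0.414 + 1.000) = min(1, 1.586) = 1.000
A <-> (~(D <-> B) -> (B -> (B <-> D))) = 1 − |0.154 − 1.000| = 1 − 0.846 = 0.154

0.154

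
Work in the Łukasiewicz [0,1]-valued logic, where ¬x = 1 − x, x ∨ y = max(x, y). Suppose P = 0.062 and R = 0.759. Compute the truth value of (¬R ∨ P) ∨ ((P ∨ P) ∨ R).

¬R = 1 − 0.759 = 0.241
¬R ∨ P = max(0.241, 0.062) = 0.241
P ∨ P = max(0.062, 0.062) = 0.062
(P ∨ P) ∨ R = max(0.062, 0.759) = 0.759
(¬R ∨ P) ∨ ((P ∨ P) ∨ R) = max(0.241, 0.759) = 0.759

0.759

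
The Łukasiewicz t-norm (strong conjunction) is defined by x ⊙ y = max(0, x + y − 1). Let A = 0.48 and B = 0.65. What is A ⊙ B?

A ⊙ B = max(0, 0.48 + 0.65 − 1) = max(0, 0.13) = 0.13
For comparison, the Gödel (minimum) t-norm min(x, y) would give 0.48.

0.13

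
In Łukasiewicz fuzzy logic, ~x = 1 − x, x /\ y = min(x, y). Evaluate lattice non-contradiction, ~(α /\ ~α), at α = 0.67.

~α = 1 − 0.67 = 0.33
α /\ ~α = min(0.67, 0.33) = 0.33
~(α /\ ~α) = 1 − 0.33 = 0.67
(The value 0.67 < 1 shows this instance is not satisfied; not a Ł∞-tautology — its value is 1 − min(a, 1−a).)

0.67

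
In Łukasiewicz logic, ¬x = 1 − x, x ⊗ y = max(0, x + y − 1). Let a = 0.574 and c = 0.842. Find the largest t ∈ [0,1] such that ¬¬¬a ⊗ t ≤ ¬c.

0.732

¬a = 1 − 0.574 = 0.426
¬¬a = 1 − 0.426 = 0.574
¬¬¬a = 1 − 0.574 = 0.426
So the left factor is ¬¬¬a = 0.426.
¬c = 1 − 0.842 = 0.158
So the right-hand bound is ¬c = 0.158.
The residuum of the Łukasiewicz t-norm gives the supremum: min(1, 1 − 0.426 + 0.158).
1 − 0.426 + 0.158 = 0.732, so t = min(1, 0.732) = 0.732.
Check: 0.426 ⊗ 0.732 = max(0, 0.158) = 0.158 ≤ 0.158.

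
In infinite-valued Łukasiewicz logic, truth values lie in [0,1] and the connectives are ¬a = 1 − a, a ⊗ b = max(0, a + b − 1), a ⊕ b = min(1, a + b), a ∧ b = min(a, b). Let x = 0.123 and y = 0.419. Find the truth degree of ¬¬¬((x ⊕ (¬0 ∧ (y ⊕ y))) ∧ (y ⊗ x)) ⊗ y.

¬0 = 1 − 0.000 = 1.000
y ⊕ y = min(1, 0.419 + 0.419) = min(1, 0.838) = 0.838
¬0 ∧ (y ⊕ y) = min(1.000, 0.838) = 0.838
x ⊕ (¬0 ∧ (y ⊕ y)) = min(1, 0.123 + 0.838) = min(1, 0.961) = 0.961
y ⊗ x = max(0, 0.419 + 0.123 − 1) = max(0, -0.458) = 0.000
(x ⊕ (¬0 ∧ (y ⊕ y))) ∧ (y ⊗ x) = min(0.961, 0.000) = 0.000
¬((x ⊕ (¬0 ∧ (y ⊕ y))) ∧ (y ⊗ x)) = 1 − 0.000 = 1.000
¬¬((x ⊕ (¬0 ∧ (y ⊕ y))) ∧ (y ⊗ x)) = 1 − 1.000 = 0.000
¬¬¬((x ⊕ (¬0 ∧ (y ⊕ y))) ∧ (y ⊗ x)) = 1 − 0.000 = 1.000
¬¬¬((x ⊕ (¬0 ∧ (y ⊕ y))) ∧ (y ⊗ x)) ⊗ y = max(0, 1.000 + 0.419 − 1) = max(0, 0.419) = 0.419

0.419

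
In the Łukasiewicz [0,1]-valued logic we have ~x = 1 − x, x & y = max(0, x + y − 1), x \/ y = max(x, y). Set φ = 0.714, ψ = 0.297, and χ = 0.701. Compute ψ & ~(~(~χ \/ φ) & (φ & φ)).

~χ = 1 − 0.701 = 0.299
~χ \/ φ = max(0.299, 0.714) = 0.714
~(~χ \/ φ) = 1 − 0.714 = 0.286
φ & φ = max(0, 0.714 + 0.714 − 1) = max(0, 0.428) = 0.428
~(~χ \/ φ) & (φ & φ) = max(0, 0.286 + 0.428 − 1) = max(0, -0.286) = 0.000
~(~(~χ \/ φ) & (φ & φ)) = 1 − 0.000 = 1.000
ψ & ~(~(~χ \/ φ) & (φ & φ)) = max(0, 0.297 + 1.000 − 1) = max(0, 0.297) = 0.297

0.297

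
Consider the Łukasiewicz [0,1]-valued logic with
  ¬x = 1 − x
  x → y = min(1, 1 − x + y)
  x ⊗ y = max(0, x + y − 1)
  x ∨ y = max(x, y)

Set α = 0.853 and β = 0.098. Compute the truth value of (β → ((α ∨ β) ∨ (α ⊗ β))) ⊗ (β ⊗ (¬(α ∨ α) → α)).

0.098

α ∨ β = max(0.853, 0.098) = 0.853
α ⊗ β = max(0, 0.853 + 0.098 − 1) = max(0, -0.049) = 0.000
(α ∨ β) ∨ (α ⊗ β) = max(0.853, 0.000) = 0.853
β → ((α ∨ β) ∨ (α ⊗ β)) = min(1, 1 − 0.098 + 0.853) = min(1, 1.755) = 1.000
α ∨ α = max(0.853, 0.853) = 0.853
¬(α ∨ α) = 1 − 0.853 = 0.147
¬(α ∨ α) → α = min(1, 1 − 0.147 + 0.853) = min(1, 1.706) = 1.000
β ⊗ (¬(α ∨ α) → α) = max(0, 0.098 + 1.000 − 1) = max(0, 0.098) = 0.098
(β → ((α ∨ β) ∨ (α ⊗ β))) ⊗ (β ⊗ (¬(α ∨ α) → α)) = max(0, 1.000 + 0.098 − 1) = max(0, 0.098) = 0.098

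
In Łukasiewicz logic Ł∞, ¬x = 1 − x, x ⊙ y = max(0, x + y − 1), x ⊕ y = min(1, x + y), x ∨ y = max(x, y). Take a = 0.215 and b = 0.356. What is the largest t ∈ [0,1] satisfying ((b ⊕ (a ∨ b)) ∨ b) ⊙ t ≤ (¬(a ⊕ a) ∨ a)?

0.858

a ∨ b = max(0.215, 0.356) = 0.356
b ⊕ (a ∨ b) = min(1, 0.356 + 0.356) = min(1, 0.712) = 0.712
(b ⊕ (a ∨ b)) ∨ b = max(0.712, 0.356) = 0.712
So the left factor is (b ⊕ (a ∨ b)) ∨ b = 0.712.
a ⊕ a = min(1, 0.215 + 0.215) = min(1, 0.430) = 0.430
¬(a ⊕ a) = 1 − 0.430 = 0.570
¬(a ⊕ a) ∨ a = max(0.570, 0.215) = 0.570
So the right-hand bound is ¬(a ⊕ a) ∨ a = 0.570.
The residuum of the Łukasiewicz t-norm gives the supremum: min(1, 1 − 0.712 + 0.570).
1 − 0.712 + 0.570 = 0.858, so t = min(1, 0.858) = 0.858.
Check: 0.712 ⊙ 0.858 = max(0, 0.570) = 0.570 ≤ 0.570.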